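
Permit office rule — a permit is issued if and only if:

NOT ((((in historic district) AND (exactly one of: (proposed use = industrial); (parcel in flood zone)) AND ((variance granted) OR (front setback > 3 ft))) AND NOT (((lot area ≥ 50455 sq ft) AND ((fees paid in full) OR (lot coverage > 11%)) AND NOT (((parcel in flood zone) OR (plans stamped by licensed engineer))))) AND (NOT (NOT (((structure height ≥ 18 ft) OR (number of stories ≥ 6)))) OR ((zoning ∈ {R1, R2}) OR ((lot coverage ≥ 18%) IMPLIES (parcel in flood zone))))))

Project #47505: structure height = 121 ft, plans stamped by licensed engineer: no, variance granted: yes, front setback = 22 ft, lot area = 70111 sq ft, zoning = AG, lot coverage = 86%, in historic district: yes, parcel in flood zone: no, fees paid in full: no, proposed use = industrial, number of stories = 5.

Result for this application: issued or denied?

Atomic conditions:
  in historic district: yes → true
  proposed use = industrial: industrial == industrial is true
  parcel in flood zone: no → false
  variance granted: yes → true
  front setback > 3 ft: 22 > 3 is true
  lot area ≥ 50455 sq ft: 70111 ≥ 50455 is true
  fees paid in full: no → false
  lot coverage > 11%: 86 > 11 is true
  plans stamped by licensed engineer: no → false
  structure height ≥ 18 ft: 121 ≥ 18 is true
  number of stories ≥ 6: 5 ≥ 6 is false
  zoning ∈ {R1, R2}: AG is not in the set → false
  lot coverage ≥ 18%: 86 ≥ 18 is true
Combine:
[1.1.2] exactly-one(true, false) = true
[1.1.3] true OR true = true
[1.1] true AND true AND true = true
[1.2.1.2] false OR true = true
[1.2.1.3.1] false OR false = false
[1.2.1.3] NOT false = true
[1.2.1] true AND true AND true = true
[1.2] NOT true = false
[1.3.1.1.1] true OR false = true
[1.3.1.1] NOT true = false
[1.3.1] NOT false = true
[1.3.2.2] true → false = false
[1.3.2] false OR false = false
[1.3] true OR false = true
[1] true AND false AND true = false
[root] NOT false = true
Overall: true → issued

Issued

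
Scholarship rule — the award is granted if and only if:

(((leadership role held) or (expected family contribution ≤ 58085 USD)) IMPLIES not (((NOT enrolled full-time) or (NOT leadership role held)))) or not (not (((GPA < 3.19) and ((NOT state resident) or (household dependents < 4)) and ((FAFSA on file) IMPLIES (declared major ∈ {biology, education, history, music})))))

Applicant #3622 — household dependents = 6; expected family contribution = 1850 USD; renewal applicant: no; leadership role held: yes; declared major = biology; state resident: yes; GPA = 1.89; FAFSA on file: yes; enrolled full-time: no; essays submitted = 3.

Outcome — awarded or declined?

Declined

Atomic conditions:
  leadership role held: yes → true
  expected family contribution ≤ 58085 USD: 1850 ≤ 58085 is true
  NOT enrolled full-time: no → true
  NOT leadership role held: yes → false
  GPA < 3.19: 1.89 < 3.19 is true
  NOT state resident: yes → false
  household dependents < 4: 6 < 4 is false
  FAFSA on file: yes → true
  declared major ∈ {biology, education, history, music}: biology is in the set → true
Combine:
[1.1] true OR true = true
[1.2.1] true OR false = true
[1.2] NOT true = false
[1] true → false = false
[2.1.1.2] false OR false = false
[2.1.1.3] true → true = true
[2.1.1] true AND false AND true = false
[2.1] NOT false = true
[2] NOT true = false
[root] false OR false = false
Overall: false → declined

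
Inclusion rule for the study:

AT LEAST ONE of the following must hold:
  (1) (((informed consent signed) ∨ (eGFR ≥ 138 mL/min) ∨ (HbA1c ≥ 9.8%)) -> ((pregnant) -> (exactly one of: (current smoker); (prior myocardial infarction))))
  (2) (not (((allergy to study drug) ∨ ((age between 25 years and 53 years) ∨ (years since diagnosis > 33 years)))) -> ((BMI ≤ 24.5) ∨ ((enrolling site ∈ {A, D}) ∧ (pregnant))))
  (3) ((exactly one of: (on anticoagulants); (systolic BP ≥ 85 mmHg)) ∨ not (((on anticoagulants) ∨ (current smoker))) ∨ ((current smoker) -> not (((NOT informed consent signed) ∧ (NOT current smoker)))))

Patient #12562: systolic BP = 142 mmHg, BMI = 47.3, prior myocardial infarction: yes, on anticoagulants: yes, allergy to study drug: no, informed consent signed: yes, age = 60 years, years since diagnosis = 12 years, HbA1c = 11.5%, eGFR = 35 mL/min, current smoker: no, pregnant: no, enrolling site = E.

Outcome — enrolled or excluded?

Atomic conditions:
  informed consent signed: yes → true
  eGFR ≥ 138 mL/min: 35 ≥ 138 is false
  HbA1c ≥ 9.8%: 11.5 ≥ 9.8 is true
  pregnant: no → false
  current smoker: no → false
  prior myocardial infarction: yes → true
  allergy to study drug: no → false
  age between 25 years and 53 years: 60 in [25, 53] is false
  years since diagnosis > 33 years: 12 > 33 is false
  BMI ≤ 24.5: 47.3 ≤ 24.5 is false
  enrolling site ∈ {A, D}: E is not in the set → false
  on anticoagulants: yes → true
  systolic BP ≥ 85 mmHg: 142 ≥ 85 is true
  NOT informed consent signed: yes → false
  NOT current smoker: no → true
Combine:
[1.1] true OR false OR true = true
[1.2.2] exactly-one(false, true) = true
[1.2] false → true (antecedent false ⇒ implication holds) = true
[1] true → true = true
[2.1.1.2] false OR false = false
[2.1.1] false OR false = false
[2.1] NOT false = true
[2.2.2] false AND false = false
[2.2] false OR false = false
[2] true → false = false
[3.1] exactly-one(true, true) = false
[3.2.1] true OR false = true
[3.2] NOT true = false
[3.3.2.1] false AND true = false
[3.3.2] NOT false = true
[3.3] false → true (antecedent false ⇒ implication holds) = true
[3] false OR false OR true = true
[root] true OR false OR true = true
Overall: true → enrolled

Enrolled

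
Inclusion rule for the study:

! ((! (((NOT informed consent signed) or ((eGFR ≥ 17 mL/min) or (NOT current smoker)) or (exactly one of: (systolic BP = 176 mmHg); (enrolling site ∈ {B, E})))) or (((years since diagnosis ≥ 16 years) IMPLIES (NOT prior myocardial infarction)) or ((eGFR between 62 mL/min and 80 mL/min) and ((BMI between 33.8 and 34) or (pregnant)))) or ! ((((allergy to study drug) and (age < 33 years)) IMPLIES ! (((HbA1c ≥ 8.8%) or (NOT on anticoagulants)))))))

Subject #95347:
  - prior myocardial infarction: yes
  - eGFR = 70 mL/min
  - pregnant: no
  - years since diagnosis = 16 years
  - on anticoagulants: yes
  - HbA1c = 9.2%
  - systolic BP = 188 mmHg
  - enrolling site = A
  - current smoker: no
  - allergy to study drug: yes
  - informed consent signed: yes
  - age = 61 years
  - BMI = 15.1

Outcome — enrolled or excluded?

Atomic conditions:
  NOT informed consent signed: yes → false
  eGFR ≥ 17 mL/min: 70 ≥ 17 is true
  NOT current smoker: no → true
  systolic BP = 176 mmHg: 188 == 176 is false
  enrolling site ∈ {B, E}: A is not in the set → false
  years since diagnosis ≥ 16 years: 16 ≥ 16 is true
  NOT prior myocardial infarction: yes → false
  eGFR between 62 mL/min and 80 mL/min: 70 in [62, 80] is true
  BMI between 33.8 and 34: 15.1 in [33.8, 34] is false
  pregnant: no → false
  allergy to study drug: yes → true
  age < 33 years: 61 < 33 is false
  HbA1c ≥ 8.8%: 9.2 ≥ 8.8 is true
  NOT on anticoagulants: yes → false
Combine:
[1.1.1.2] true OR true = true
[1.1.1.3] exactly-one(false, false) = false
[1.1.1] false OR true OR false = true
[1.1] NOT true = false
[1.2.1] true → false = false
[1.2.2.2] false OR false = false
[1.2.2] true AND false = false
[1.2] false OR false = false
[1.3.1.1] true AND false = false
[1.3.1.2.1] true OR false = true
[1.3.1.2] NOT true = false
[1.3.1] false → false (antecedent false ⇒ implication holds) = true
[1.3] NOT true = false
[1] false OR false OR false = false
[root] NOT false = true
Overall: true → enrolled

Enrolled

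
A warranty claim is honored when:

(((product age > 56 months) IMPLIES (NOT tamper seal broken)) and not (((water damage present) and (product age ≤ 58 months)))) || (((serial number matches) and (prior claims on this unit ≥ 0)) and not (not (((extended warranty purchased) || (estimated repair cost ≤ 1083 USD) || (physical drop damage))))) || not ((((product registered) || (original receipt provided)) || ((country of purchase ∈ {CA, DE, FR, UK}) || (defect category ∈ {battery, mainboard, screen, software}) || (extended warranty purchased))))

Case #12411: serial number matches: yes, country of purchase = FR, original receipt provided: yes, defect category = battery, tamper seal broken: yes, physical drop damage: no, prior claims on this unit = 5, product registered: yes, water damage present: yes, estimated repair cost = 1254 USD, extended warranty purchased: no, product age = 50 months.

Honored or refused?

Refused

Atomic conditions:
  product age > 56 months: 50 > 56 is false
  NOT tamper seal broken: yes → false
  water damage present: yes → true
  product age ≤ 58 months: 50 ≤ 58 is true
  serial number matches: yes → true
  prior claims on this unit ≥ 0: 5 ≥ 0 is true
  extended warranty purchased: no → false
  estimated repair cost ≤ 1083 USD: 1254 ≤ 1083 is false
  physical drop damage: no → false
  product registered: yes → true
  original receipt provided: yes → true
  country of purchase ∈ {CA, DE, FR, UK}: FR is in the set → true
  defect category ∈ {battery, mainboard, screen, software}: battery is in the set → true
Combine:
[1.1] false → false (antecedent false ⇒ implication holds) = true
[1.2.1] true AND true = true
[1.2] NOT true = false
[1] true AND false = false
[2.1] true AND true = true
[2.2.1.1] false OR false OR false = false
[2.2.1] NOT false = true
[2.2] NOT true = false
[2] true AND false = false
[3.1.1] true OR true = true
[3.1.2] true OR true OR false = true
[3.1] true OR true = true
[3] NOT true = false
[root] false OR false OR false = false
Overall: false → refused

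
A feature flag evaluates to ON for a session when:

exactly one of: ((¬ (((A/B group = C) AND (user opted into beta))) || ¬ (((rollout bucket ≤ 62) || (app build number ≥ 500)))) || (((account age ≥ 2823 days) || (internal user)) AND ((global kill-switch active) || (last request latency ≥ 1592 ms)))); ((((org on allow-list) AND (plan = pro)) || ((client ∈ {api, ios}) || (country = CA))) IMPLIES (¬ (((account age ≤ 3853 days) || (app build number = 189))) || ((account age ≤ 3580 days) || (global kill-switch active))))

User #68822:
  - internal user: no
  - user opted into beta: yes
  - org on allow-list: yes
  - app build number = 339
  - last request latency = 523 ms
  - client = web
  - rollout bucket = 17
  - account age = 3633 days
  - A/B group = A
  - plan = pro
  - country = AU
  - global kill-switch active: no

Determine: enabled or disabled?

Enabled

Atomic conditions:
  A/B group = C: A == C is false
  user opted into beta: yes → true
  rollout bucket ≤ 62: 17 ≤ 62 is true
  app build number ≥ 500: 339 ≥ 500 is false
  account age ≥ 2823 days: 3633 ≥ 2823 is true
  internal user: no → false
  global kill-switch active: no → false
  last request latency ≥ 1592 ms: 523 ≥ 1592 is false
  org on allow-list: yes → true
  plan = pro: pro == pro is true
  client ∈ {api, ios}: web is not in the set → false
  country = CA: AU == CA is false
  account age ≤ 3853 days: 3633 ≤ 3853 is true
  app build number = 189: 339 == 189 is false
  account age ≤ 3580 days: 3633 ≤ 3580 is false
Combine:
[1.1.1.1] false AND true = false
[1.1.1] NOT false = true
[1.1.2.1] true OR false = true
[1.1.2] NOT true = false
[1.1] true OR false = true
[1.2.1] true OR false = true
[1.2.2] false OR false = false
[1.2] true AND false = false
[1] true OR false = true
[2.1.1] true AND true = true
[2.1.2] false OR false = false
[2.1] true OR false = true
[2.2.1.1] true OR false = true
[2.2.1] NOT true = false
[2.2.2] false OR false = false
[2.2] false OR false = false
[2] true → false = false
[root] exactly-one(true, false) = true
Overall: true → enabled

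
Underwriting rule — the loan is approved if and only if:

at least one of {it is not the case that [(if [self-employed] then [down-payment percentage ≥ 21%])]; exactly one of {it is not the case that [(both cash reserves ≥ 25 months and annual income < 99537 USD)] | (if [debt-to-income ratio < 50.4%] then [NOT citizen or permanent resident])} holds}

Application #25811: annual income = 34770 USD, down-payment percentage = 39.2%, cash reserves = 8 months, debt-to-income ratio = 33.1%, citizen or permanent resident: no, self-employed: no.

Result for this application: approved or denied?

Atomic conditions:
  self-employed: no → false
  down-payment percentage ≥ 21%: 39.2 ≥ 21 is true
  cash reserves ≥ 25 months: 8 ≥ 25 is false
  annual income < 99537 USD: 34770 < 99537 is true
  debt-to-income ratio < 50.4%: 33.1 < 50.4 is true
  NOT citizen or permanent resident: no → true
Combine:
[1.1] false → true (antecedent false ⇒ implication holds) = true
[1] NOT true = false
[2.1.1] false AND true = false
[2.1] NOT false = true
[2.2] true → true = true
[2] exactly-one(true, true) = false
[root] false OR false = false
Overall: false → denied

Denied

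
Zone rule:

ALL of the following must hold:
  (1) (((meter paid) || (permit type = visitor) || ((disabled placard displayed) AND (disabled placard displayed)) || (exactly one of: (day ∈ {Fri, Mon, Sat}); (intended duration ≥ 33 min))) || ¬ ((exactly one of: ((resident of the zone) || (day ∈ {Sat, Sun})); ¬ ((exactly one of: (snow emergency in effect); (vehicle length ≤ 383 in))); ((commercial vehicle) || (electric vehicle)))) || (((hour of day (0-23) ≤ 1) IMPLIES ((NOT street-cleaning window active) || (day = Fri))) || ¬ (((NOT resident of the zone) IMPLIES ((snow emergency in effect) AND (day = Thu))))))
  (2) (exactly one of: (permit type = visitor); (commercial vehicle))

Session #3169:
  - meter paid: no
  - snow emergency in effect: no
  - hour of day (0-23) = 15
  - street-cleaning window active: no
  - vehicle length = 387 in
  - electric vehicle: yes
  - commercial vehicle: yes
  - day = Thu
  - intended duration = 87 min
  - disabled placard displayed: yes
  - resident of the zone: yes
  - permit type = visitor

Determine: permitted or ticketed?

Atomic conditions:
  meter paid: no → false
  permit type = visitor: visitor == visitor is true
  disabled placard displayed: yes → true
  day ∈ {Fri, Mon, Sat}: Thu is not in the set → false
  intended duration ≥ 33 min: 87 ≥ 33 is true
  resident of the zone: yes → true
  day ∈ {Sat, Sun}: Thu is not in the set → false
  snow emergency in effect: no → false
  vehicle length ≤ 383 in: 387 ≤ 383 is false
  commercial vehicle: yes → true
  electric vehicle: yes → true
  hour of day (0-23) ≤ 1: 15 ≤ 1 is false
  NOT street-cleaning window active: no → true
  day = Fri: Thu == Fri is false
  NOT resident of the zone: yes → false
  day = Thu: Thu == Thu is true
Combine:
[1.1.3] true AND true = true
[1.1.4] exactly-one(false, true) = true
[1.1] false OR true OR true OR true = true
[1.2.1.1] true OR false = true
[1.2.1.2.1] exactly-one(false, false) = false
[1.2.1.2] NOT false = true
[1.2.1.3] true OR true = true
[1.2.1] exactly-one(true, true, true) = false
[1.2] NOT false = true
[1.3.1.2] true OR false = true
[1.3.1] false → true (antecedent false ⇒ implication holds) = true
[1.3.2.1.2] false AND true = false
[1.3.2.1] false → false (antecedent false ⇒ implication holds) = true
[1.3.2] NOT true = false
[1.3] true OR false = true
[1] true OR true OR true = true
[2] exactly-one(true, true) = false
[root] true AND false = false
Overall: false → ticketed

Ticketed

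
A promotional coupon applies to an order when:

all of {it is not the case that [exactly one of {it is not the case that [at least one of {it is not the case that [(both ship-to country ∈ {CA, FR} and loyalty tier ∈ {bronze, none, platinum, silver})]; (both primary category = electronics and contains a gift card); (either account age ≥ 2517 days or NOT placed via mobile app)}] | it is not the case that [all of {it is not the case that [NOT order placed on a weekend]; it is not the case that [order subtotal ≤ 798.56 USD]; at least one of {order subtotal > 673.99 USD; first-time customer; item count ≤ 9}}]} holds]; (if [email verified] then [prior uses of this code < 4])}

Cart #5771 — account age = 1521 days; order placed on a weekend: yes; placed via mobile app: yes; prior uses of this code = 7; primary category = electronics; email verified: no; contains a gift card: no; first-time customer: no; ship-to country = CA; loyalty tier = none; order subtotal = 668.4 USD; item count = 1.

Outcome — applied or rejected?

Atomic conditions:
  ship-to country ∈ {CA, FR}: CA is in the set → true
  loyalty tier ∈ {bronze, none, platinum, silver}: none is in the set → true
  primary category = electronics: electronics == electronics is true
  contains a gift card: no → false
  account age ≥ 2517 days: 1521 ≥ 2517 is false
  NOT placed via mobile app: yes → false
  NOT order placed on a weekend: yes → false
  order subtotal ≤ 798.56 USD: 668.4 ≤ 798.56 is true
  order subtotal > 673.99 USD: 668.4 > 673.99 is false
  first-time customer: no → false
  item count ≤ 9: 1 ≤ 9 is true
  email verified: no → false
  prior uses of this code < 4: 7 < 4 is false
Combine:
[1.1.1.1.1.1] true AND true = true
[1.1.1.1.1] NOT true = false
[1.1.1.1.2] true AND false = false
[1.1.1.1.3] false OR false = false
[1.1.1.1] false OR false OR false = false
[1.1.1] NOT false = true
[1.1.2.1.1] NOT false = true
[1.1.2.1.2] NOT true = false
[1.1.2.1.3] false OR false OR true = true
[1.1.2.1] true AND false AND true = false
[1.1.2] NOT false = true
[1.1] exactly-one(true, true) = false
[1] NOT false = true
[2] false → false (antecedent false ⇒ implication holds) = true
[root] true AND true = true
Overall: true → applied

Applied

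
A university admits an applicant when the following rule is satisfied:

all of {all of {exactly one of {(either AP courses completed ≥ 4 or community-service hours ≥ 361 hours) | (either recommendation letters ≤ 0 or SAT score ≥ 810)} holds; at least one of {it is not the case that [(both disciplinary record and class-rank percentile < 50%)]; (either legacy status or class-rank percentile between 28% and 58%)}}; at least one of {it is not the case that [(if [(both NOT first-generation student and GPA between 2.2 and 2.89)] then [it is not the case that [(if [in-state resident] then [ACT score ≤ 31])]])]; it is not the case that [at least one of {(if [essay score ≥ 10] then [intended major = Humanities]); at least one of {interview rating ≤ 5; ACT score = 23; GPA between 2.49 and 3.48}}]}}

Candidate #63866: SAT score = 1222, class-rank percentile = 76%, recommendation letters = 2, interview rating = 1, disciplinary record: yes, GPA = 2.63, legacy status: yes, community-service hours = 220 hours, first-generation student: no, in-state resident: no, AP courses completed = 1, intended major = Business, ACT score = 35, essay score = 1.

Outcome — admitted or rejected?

Admitted

Atomic conditions:
  AP courses completed ≥ 4: 1 ≥ 4 is false
  community-service hours ≥ 361 hours: 220 ≥ 361 is false
  recommendation letters ≤ 0: 2 ≤ 0 is false
  SAT score ≥ 810: 1222 ≥ 810 is true
  disciplinary record: yes → true
  class-rank percentile < 50%: 76 < 50 is false
  legacy status: yes → true
  class-rank percentile between 28% and 58%: 76 in [28, 58] is false
  NOT first-generation student: no → true
  GPA between 2.2 and 2.89: 2.63 in [2.2, 2.89] is true
  in-state resident: no → false
  ACT score ≤ 31: 35 ≤ 31 is false
  essay score ≥ 10: 1 ≥ 10 is false
  intended major = Humanities: Business == Humanities is false
  interview rating ≤ 5: 1 ≤ 5 is true
  ACT score = 23: 35 == 23 is false
  GPA between 2.49 and 3.48: 2.63 in [2.49, 3.48] is true
Combine:
[1.1.1] false OR false = false
[1.1.2] false OR true = true
[1.1] exactly-one(false, true) = true
[1.2.1.1] true AND false = false
[1.2.1] NOT false = true
[1.2.2] true OR false = true
[1.2] true OR true = true
[1] true AND true = true
[2.1.1.1] true AND true = true
[2.1.1.2.1] false → false (antecedent false ⇒ implication holds) = true
[2.1.1.2] NOT true = false
[2.1.1] true → false = false
[2.1] NOT false = true
[2.2.1.1] false → false (antecedent false ⇒ implication holds) = true
[2.2.1.2] true OR false OR true = true
[2.2.1] true OR true = true
[2.2] NOT true = false
[2] true OR false = true
[root] true AND true = true
Overall: true → admitted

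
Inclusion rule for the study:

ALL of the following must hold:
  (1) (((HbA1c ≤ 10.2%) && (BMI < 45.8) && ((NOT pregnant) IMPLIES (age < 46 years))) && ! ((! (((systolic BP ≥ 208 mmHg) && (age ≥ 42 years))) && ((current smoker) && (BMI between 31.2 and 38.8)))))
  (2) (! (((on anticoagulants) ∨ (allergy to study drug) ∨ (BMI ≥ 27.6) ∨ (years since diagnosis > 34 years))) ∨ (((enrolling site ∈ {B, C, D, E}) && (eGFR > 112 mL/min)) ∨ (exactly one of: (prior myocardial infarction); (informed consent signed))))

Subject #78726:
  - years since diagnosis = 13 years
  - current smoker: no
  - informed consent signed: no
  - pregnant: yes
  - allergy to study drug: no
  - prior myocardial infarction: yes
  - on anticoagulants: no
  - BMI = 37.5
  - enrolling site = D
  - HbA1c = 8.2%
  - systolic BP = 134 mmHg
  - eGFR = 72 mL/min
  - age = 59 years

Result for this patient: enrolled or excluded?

Atomic conditions:
  HbA1c ≤ 10.2%: 8.2 ≤ 10.2 is true
  BMI < 45.8: 37.5 < 45.8 is true
  NOT pregnant: yes → false
  age < 46 years: 59 < 46 is false
  systolic BP ≥ 208 mmHg: 134 ≥ 208 is false
  age ≥ 42 years: 59 ≥ 42 is true
  current smoker: no → false
  BMI between 31.2 and 38.8: 37.5 in [31.2, 38.8] is true
  on anticoagulants: no → false
  allergy to study drug: no → false
  BMI ≥ 27.6: 37.5 ≥ 27.6 is true
  years since diagnosis > 34 years: 13 > 34 is false
  enrolling site ∈ {B, C, D, E}: D is in the set → true
  eGFR > 112 mL/min: 72 > 112 is false
  prior myocardial infarction: yes → true
  informed consent signed: no → false
Combine:
[1.1.3] false → false (antecedent false ⇒ implication holds) = true
[1.1] true AND true AND true = true
[1.2.1.1.1] false AND true = false
[1.2.1.1] NOT false = true
[1.2.1.2] false AND true = false
[1.2.1] true AND false = false
[1.2] NOT false = true
[1] true AND true = true
[2.1.1] false OR false OR true OR false = true
[2.1] NOT true = false
[2.2.1] true AND false = false
[2.2.2] exactly-one(true, false) = true
[2.2] false OR true = true
[2] false OR true = true
[root] true AND true = true
Overall: true → enrolled

Enrolled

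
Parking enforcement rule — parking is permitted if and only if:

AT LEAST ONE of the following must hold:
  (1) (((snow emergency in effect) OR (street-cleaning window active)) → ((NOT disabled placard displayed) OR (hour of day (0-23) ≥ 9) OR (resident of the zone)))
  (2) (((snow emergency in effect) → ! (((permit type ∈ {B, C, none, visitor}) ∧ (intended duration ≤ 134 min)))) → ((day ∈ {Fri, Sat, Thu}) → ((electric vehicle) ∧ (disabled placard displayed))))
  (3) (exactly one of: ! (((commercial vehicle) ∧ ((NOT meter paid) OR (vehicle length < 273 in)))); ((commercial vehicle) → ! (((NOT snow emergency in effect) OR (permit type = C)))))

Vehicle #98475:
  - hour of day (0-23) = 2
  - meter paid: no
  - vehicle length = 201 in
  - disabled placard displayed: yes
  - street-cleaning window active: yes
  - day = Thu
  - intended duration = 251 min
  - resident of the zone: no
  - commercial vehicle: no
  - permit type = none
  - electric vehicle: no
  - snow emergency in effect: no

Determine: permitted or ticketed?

Atomic conditions:
  snow emergency in effect: no → false
  street-cleaning window active: yes → true
  NOT disabled placard displayed: yes → false
  hour of day (0-23) ≥ 9: 2 ≥ 9 is false
  resident of the zone: no → false
  permit type ∈ {B, C, none, visitor}: none is in the set → true
  intended duration ≤ 134 min: 251 ≤ 134 is false
  day ∈ {Fri, Sat, Thu}: Thu is in the set → true
  electric vehicle: no → false
  disabled placard displayed: yes → true
  commercial vehicle: no → false
  NOT meter paid: no → true
  vehicle length < 273 in: 201 < 273 is true
  NOT snow emergency in effect: no → true
  permit type = C: none == C is false
Combine:
[1.1] false OR true = true
[1.2] false OR false OR false = false
[1] true → false = false
[2.1.2.1] true AND false = false
[2.1.2] NOT false = true
[2.1] false → true (antecedent false ⇒ implication holds) = true
[2.2.2] false AND true = false
[2.2] true → false = false
[2] true → false = false
[3.1.1.2] true OR true = true
[3.1.1] false AND true = false
[3.1] NOT false = true
[3.2.2.1] true OR false = true
[3.2.2] NOT true = false
[3.2] false → false (antecedent false ⇒ implication holds) = true
[3] exactly-one(true, true) = false
[root] false OR false OR false = false
Overall: false → ticketed

Ticketed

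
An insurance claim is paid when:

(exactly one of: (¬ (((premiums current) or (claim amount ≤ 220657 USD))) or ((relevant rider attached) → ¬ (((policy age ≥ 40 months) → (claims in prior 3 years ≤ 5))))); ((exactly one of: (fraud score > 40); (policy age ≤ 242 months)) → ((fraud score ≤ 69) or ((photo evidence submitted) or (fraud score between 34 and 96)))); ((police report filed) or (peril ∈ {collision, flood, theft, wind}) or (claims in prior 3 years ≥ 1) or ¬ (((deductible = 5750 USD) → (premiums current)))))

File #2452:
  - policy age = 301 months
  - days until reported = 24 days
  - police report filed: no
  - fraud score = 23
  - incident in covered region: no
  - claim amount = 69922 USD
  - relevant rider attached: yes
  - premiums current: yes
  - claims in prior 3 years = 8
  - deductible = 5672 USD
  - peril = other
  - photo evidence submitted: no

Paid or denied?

Denied

Atomic conditions:
  premiums current: yes → true
  claim amount ≤ 220657 USD: 69922 ≤ 220657 is true
  relevant rider attached: yes → true
  policy age ≥ 40 months: 301 ≥ 40 is true
  claims in prior 3 years ≤ 5: 8 ≤ 5 is false
  fraud score > 40: 23 > 40 is false
  policy age ≤ 242 months: 301 ≤ 242 is false
  fraud score ≤ 69: 23 ≤ 69 is true
  photo evidence submitted: no → false
  fraud score between 34 and 96: 23 in [34, 96] is false
  police report filed: no → false
  peril ∈ {collision, flood, theft, wind}: other is not in the set → false
  claims in prior 3 years ≥ 1: 8 ≥ 1 is true
  deductible = 5750 USD: 5672 == 5750 is false
Combine:
[1.1.1] true OR true = true
[1.1] NOT true = false
[1.2.2.1] true → false = false
[1.2.2] NOT false = true
[1.2] true → true = true
[1] false OR true = true
[2.1] exactly-one(false, false) = false
[2.2.2] false OR false = false
[2.2] true OR false = true
[2] false → true (antecedent false ⇒ implication holds) = true
[3.4.1] false → true (antecedent false ⇒ implication holds) = true
[3.4] NOT true = false
[3] false OR false OR true OR false = true
[root] exactly-one(true, true, true) = false
Overall: false → denied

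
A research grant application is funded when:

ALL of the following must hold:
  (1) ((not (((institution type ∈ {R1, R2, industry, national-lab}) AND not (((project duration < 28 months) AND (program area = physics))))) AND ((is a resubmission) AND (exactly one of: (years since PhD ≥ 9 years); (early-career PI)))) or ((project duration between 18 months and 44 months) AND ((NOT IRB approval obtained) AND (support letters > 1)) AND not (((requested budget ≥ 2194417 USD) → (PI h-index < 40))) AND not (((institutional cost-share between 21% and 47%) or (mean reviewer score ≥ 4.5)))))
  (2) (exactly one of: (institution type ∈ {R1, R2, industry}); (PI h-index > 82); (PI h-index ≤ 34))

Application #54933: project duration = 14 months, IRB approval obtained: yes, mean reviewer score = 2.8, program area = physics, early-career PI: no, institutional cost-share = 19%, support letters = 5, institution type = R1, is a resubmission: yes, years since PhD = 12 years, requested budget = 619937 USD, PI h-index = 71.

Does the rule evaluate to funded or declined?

Atomic conditions:
  institution type ∈ {R1, R2, industry, national-lab}: R1 is in the set → true
  project duration < 28 months: 14 < 28 is true
  program area = physics: physics == physics is true
  is a resubmission: yes → true
  years since PhD ≥ 9 years: 12 ≥ 9 is true
  early-career PI: no → false
  project duration between 18 months and 44 months: 14 in [18, 44] is false
  NOT IRB approval obtained: yes → false
  support letters > 1: 5 > 1 is true
  requested budget ≥ 2194417 USD: 619937 ≥ 2194417 is false
  PI h-index < 40: 71 < 40 is false
  institutional cost-share between 21% and 47%: 19 in [21, 47] is false
  mean reviewer score ≥ 4.5: 2.8 ≥ 4.5 is false
  institution type ∈ {R1, R2, industry}: R1 is in the set → true
  PI h-index > 82: 71 > 82 is false
  PI h-index ≤ 34: 71 ≤ 34 is false
Combine:
[1.1.1.1.2.1] true AND true = true
[1.1.1.1.2] NOT true = false
[1.1.1.1] true AND false = false
[1.1.1] NOT false = true
[1.1.2.2] exactly-one(true, false) = true
[1.1.2] true AND true = true
[1.1] true AND true = true
[1.2.2] false AND true = false
[1.2.3.1] false → false (antecedent false ⇒ implication holds) = true
[1.2.3] NOT true = false
[1.2.4.1] false OR false = false
[1.2.4] NOT false = true
[1.2] false AND false AND false AND true = false
[1] true OR false = true
[2] exactly-one(true, false, false) = true
[root] true AND true = true
Overall: true → funded

Funded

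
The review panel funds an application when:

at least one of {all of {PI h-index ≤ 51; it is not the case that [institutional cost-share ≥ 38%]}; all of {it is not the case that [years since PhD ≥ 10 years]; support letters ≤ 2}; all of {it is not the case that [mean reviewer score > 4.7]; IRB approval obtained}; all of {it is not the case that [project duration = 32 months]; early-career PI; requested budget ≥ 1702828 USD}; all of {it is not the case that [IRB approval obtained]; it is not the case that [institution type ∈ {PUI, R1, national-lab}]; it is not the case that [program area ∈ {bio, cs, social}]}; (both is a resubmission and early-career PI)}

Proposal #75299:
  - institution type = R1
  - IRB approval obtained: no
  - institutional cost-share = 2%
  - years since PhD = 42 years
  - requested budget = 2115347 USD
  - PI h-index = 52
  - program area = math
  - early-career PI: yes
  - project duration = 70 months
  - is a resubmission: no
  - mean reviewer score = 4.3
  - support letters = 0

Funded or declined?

Funded

Atomic conditions:
  PI h-index ≤ 51: 52 ≤ 51 is false
  institutional cost-share ≥ 38%: 2 ≥ 38 is false
  years since PhD ≥ 10 years: 42 ≥ 10 is true
  support letters ≤ 2: 0 ≤ 2 is true
  mean reviewer score > 4.7: 4.3 > 4.7 is false
  IRB approval obtained: no → false
  project duration = 32 months: 70 == 32 is false
  early-career PI: yes → true
  requested budget ≥ 1702828 USD: 2115347 ≥ 1702828 is true
  institution type ∈ {PUI, R1, national-lab}: R1 is in the set → true
  program area ∈ {bio, cs, social}: math is not in the set → false
  is a resubmission: no → false
Combine:
[1.2] NOT false = true
[1] false AND true = false
[2.1] NOT true = false
[2] false AND true = false
[3.1] NOT false = true
[3] true AND false = false
[4.1] NOT false = true
[4] true AND true AND true = true
[5.1] NOT false = true
[5.2] NOT true = false
[5.3] NOT false = true
[5] true AND false AND true = false
[6] false AND true = false
[root] false OR false OR false OR true OR false OR false = true
Overall: true → funded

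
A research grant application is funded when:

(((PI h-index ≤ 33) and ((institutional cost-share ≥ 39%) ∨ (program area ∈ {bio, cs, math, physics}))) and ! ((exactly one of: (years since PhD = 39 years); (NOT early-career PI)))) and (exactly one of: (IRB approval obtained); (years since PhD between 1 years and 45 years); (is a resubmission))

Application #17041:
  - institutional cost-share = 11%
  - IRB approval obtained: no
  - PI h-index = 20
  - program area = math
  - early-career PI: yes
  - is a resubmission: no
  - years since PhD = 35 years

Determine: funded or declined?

Atomic conditions:
  PI h-index ≤ 33: 20 ≤ 33 is true
  institutional cost-share ≥ 39%: 11 ≥ 39 is false
  program area ∈ {bio, cs, math, physics}: math is in the set → true
  years since PhD = 39 years: 35 == 39 is false
  NOT early-career PI: yes → false
  IRB approval obtained: no → false
  years since PhD between 1 years and 45 years: 35 in [1, 45] is true
  is a resubmission: no → false
Combine:
[1.1.2] false OR true = true
[1.1] true AND true = true
[1.2.1] exactly-one(false, false) = false
[1.2] NOT false = true
[1] true AND true = true
[2] exactly-one(false, true, false) = true
[root] true AND true = true
Overall: true → funded

Funded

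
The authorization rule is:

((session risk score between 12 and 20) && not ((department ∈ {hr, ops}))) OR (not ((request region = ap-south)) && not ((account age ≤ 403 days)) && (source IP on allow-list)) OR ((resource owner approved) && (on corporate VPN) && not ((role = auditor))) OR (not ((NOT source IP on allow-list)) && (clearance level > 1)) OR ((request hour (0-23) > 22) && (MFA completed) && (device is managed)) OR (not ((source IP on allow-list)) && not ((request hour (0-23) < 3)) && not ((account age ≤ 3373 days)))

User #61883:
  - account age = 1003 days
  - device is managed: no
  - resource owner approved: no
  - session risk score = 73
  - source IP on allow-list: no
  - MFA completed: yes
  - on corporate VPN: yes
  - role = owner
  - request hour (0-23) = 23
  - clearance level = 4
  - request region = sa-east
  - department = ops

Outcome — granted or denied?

Atomic conditions:
  session risk score between 12 and 20: 73 in [12, 20] is false
  department ∈ {hr, ops}: ops is in the set → true
  request region = ap-south: sa-east == ap-south is false
  account age ≤ 403 days: 1003 ≤ 403 is false
  source IP on allow-list: no → false
  resource owner approved: no → false
  on corporate VPN: yes → true
  role = auditor: owner == auditor is false
  NOT source IP on allow-list: no → true
  clearance level > 1: 4 > 1 is true
  request hour (0-23) > 22: 23 > 22 is true
  MFA completed: yes → true
  device is managed: no → false
  request hour (0-23) < 3: 23 < 3 is false
  account age ≤ 3373 days: 1003 ≤ 3373 is true
Combine:
[1.2] NOT true = false
[1] false AND false = false
[2.1] NOT false = true
[2.2] NOT false = true
[2] true AND true AND false = false
[3.3] NOT false = true
[3] false AND true AND true = false
[4.1] NOT true = false
[4] false AND true = false
[5] true AND true AND false = false
[6.1] NOT false = true
[6.2] NOT false = true
[6.3] NOT true = false
[6] true AND true AND false = false
[root] false OR false OR false OR false OR false OR false = false
Overall: false → denied

Denied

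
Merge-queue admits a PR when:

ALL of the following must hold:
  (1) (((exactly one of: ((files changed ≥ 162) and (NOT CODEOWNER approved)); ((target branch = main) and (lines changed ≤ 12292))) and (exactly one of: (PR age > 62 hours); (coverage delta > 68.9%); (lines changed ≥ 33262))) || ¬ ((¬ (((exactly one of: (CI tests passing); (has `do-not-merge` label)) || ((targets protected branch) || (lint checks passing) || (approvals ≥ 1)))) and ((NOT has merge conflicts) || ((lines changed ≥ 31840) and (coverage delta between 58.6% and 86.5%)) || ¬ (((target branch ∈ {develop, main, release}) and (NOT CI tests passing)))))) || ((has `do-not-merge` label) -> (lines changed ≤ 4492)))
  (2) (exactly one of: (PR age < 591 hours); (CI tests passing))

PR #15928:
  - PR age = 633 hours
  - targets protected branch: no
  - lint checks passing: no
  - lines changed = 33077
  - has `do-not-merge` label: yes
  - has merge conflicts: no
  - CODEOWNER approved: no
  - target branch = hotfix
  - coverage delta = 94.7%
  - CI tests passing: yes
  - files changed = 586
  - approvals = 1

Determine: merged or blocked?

Merged

Atomic conditions:
  files changed ≥ 162: 586 ≥ 162 is true
  NOT CODEOWNER approved: no → true
  target branch = main: hotfix == main is false
  lines changed ≤ 12292: 33077 ≤ 12292 is false
  PR age > 62 hours: 633 > 62 is true
  coverage delta > 68.9%: 94.7 > 68.9 is true
  lines changed ≥ 33262: 33077 ≥ 33262 is false
  CI tests passing: yes → true
  has `do-not-merge` label: yes → true
  targets protected branch: no → false
  lint checks passing: no → false
  approvals ≥ 1: 1 ≥ 1 is true
  NOT has merge conflicts: no → true
  lines changed ≥ 31840: 33077 ≥ 31840 is true
  coverage delta between 58.6% and 86.5%: 94.7 in [58.6, 86.5] is false
  target branch ∈ {develop, main, release}: hotfix is not in the set → false
  NOT CI tests passing: yes → false
  lines changed ≤ 4492: 33077 ≤ 4492 is false
  PR age < 591 hours: 633 < 591 is false
Combine:
[1.1.1.1] true AND true = true
[1.1.1.2] false AND false = false
[1.1.1] exactly-one(true, false) = true
[1.1.2] exactly-one(true, true, false) = false
[1.1] true AND false = false
[1.2.1.1.1.1] exactly-one(true, true) = false
[1.2.1.1.1.2] false OR false OR true = true
[1.2.1.1.1] false OR true = true
[1.2.1.1] NOT true = false
[1.2.1.2.2] true AND false = false
[1.2.1.2.3.1] false AND false = false
[1.2.1.2.3] NOT false = true
[1.2.1.2] true OR false OR true = true
[1.2.1] false AND true = false
[1.2] NOT false = true
[1.3] true → false = false
[1] false OR true OR false = true
[2] exactly-one(false, true) = true
[root] true AND true = true
Overall: true → merged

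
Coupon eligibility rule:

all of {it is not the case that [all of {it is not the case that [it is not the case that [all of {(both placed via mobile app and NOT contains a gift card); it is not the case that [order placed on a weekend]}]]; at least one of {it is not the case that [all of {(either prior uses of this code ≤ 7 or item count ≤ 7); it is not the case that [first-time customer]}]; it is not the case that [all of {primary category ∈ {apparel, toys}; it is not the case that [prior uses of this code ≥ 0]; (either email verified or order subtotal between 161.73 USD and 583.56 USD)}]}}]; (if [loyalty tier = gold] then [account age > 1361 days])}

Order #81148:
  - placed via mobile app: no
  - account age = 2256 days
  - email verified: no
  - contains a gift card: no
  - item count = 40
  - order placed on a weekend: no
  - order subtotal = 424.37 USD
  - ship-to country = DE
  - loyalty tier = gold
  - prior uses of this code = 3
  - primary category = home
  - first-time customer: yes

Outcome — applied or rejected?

Atomic conditions:
  placed via mobile app: no → false
  NOT contains a gift card: no → true
  order placed on a weekend: no → false
  prior uses of this code ≤ 7: 3 ≤ 7 is true
  item count ≤ 7: 40 ≤ 7 is false
  first-time customer: yes → true
  primary category ∈ {apparel, toys}: home is not in the set → false
  prior uses of this code ≥ 0: 3 ≥ 0 is true
  email verified: no → false
  order subtotal between 161.73 USD and 583.56 USD: 424.37 in [161.73, 583.56] is true
  loyalty tier = gold: gold == gold is true
  account age > 1361 days: 2256 > 1361 is true
Combine:
[1.1.1.1.1.1] false AND true = false
[1.1.1.1.1.2] NOT false = true
[1.1.1.1.1] false AND true = false
[1.1.1.1] NOT false = true
[1.1.1] NOT true = false
[1.1.2.1.1.1] true OR false = true
[1.1.2.1.1.2] NOT true = false
[1.1.2.1.1] true AND false = false
[1.1.2.1] NOT false = true
[1.1.2.2.1.2] NOT true = false
[1.1.2.2.1.3] false OR true = true
[1.1.2.2.1] false AND false AND true = false
[1.1.2.2] NOT false = true
[1.1.2] true OR true = true
[1.1] false AND true = false
[1] NOT false = true
[2] true → true = true
[root] true AND true = true
Overall: true → applied

Applied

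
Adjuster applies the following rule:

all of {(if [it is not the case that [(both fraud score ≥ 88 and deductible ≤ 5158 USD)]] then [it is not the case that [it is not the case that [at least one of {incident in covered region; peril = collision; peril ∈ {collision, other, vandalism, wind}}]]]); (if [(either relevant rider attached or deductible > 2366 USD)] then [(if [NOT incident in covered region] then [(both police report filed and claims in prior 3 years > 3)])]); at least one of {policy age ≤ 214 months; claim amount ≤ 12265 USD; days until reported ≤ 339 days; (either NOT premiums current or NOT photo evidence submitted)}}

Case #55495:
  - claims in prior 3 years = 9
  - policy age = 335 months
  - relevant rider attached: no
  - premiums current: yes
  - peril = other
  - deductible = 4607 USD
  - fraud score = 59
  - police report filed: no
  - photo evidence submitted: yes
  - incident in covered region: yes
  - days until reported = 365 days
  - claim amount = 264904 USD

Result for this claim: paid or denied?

Denied

Atomic conditions:
  fraud score ≥ 88: 59 ≥ 88 is false
  deductible ≤ 5158 USD: 4607 ≤ 5158 is true
  incident in covered region: yes → true
  peril = collision: other == collision is false
  peril ∈ {collision, other, vandalism, wind}: other is in the set → true
  relevant rider attached: no → false
  deductible > 2366 USD: 4607 > 2366 is true
  NOT incident in covered region: yes → false
  police report filed: no → false
  claims in prior 3 years > 3: 9 > 3 is true
  policy age ≤ 214 months: 335 ≤ 214 is false
  claim amount ≤ 12265 USD: 264904 ≤ 12265 is false
  days until reported ≤ 339 days: 365 ≤ 339 is false
  NOT premiums current: yes → false
  NOT photo evidence submitted: yes → false
Combine:
[1.1.1] false AND true = false
[1.1] NOT false = true
[1.2.1.1] true OR false OR true = true
[1.2.1] NOT true = false
[1.2] NOT false = true
[1] true → true = true
[2.1] false OR true = true
[2.2.2] false AND true = false
[2.2] false → false (antecedent false ⇒ implication holds) = true
[2] true → true = true
[3.4] false OR false = false
[3] false OR false OR false OR false = false
[root] true AND true AND false = false
Overall: false → denied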